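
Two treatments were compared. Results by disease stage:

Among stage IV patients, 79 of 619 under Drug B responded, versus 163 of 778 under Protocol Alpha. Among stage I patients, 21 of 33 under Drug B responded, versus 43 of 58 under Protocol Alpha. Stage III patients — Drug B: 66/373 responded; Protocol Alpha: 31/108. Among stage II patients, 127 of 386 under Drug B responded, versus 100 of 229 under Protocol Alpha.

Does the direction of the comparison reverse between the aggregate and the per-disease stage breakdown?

Stage IV: Drug B 79/619 = 12.8%, Protocol Alpha 163/778 = 21.0% → Protocol Alpha
Stage I: Drug B 21/33 = 63.6%, Protocol Alpha 43/58 = 74.1% → Protocol Alpha
Stage III: Drug B 66/373 = 17.7%, Protocol Alpha 31/108 = 28.7% → Protocol Alpha
Stage II: Drug B 127/386 = 32.9%, Protocol Alpha 100/229 = 43.7% → Protocol Alpha
Overall: Drug B 293/1411 = 20.8%, Protocol Alpha 337/1173 = 28.7% → Protocol Alpha
Protocol Alpha wins overall and in every disease group — no reversal.

No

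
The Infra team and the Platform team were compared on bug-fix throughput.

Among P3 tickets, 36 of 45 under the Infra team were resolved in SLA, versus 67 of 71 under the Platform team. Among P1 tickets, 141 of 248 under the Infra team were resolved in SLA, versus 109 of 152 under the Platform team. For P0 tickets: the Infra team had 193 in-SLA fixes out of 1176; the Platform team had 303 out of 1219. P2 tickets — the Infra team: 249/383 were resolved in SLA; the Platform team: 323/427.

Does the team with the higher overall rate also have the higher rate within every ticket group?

P3: the Infra team 36/45 = 80.0%, the Platform team 67/71 = 94.4% → the Platform team
P1: the Infra team 141/248 = 56.9%, the Platform team 109/152 = 71.7% → the Platform team
P0: the Infra team 193/1176 = 16.4%, the Platform team 303/1219 = 24.9% → the Platform team
P2: the Infra team 249/383 = 65.0%, the Platform team 323/427 = 75.6% → the Platform team
Overall: the Infra team 619/1852 = 33.4%, the Platform team 802/1869 = 42.9% → the Platform team
The Platform team wins overall and in every ticket group — no reversal.

Yes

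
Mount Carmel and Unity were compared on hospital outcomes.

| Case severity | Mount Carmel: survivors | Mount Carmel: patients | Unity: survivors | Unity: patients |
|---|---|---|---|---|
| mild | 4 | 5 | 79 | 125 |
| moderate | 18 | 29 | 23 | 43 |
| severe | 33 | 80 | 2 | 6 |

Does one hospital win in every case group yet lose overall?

Mild: Mount Carmel 4/5 = 80.0%, Unity 79/125 = 63.2% → Mount Carmel
Moderate: Mount Carmel 18/29 = 62.1%, Unity 23/43 = 53.5% → Mount Carmel
Severe: Mount Carmel 33/80 = 41.2%, Unity 2/6 = 33.3% → Mount Carmel
Overall: Mount Carmel 55/114 = 48.2%, Unity 104/174 = 59.8% → Unity
Mount Carmel wins each case group but Unity wins overall — the comparison reverses. Mount Carmel's patients skew toward severe, which has a lower base rate.

Yes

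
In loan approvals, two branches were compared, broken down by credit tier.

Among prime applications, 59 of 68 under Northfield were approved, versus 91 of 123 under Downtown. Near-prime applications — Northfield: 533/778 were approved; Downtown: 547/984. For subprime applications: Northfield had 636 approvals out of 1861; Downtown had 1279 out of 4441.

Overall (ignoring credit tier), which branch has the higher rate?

Northfield

Prime: Northfield 59/68 = 86.8%, Downtown 91/123 = 74.0% → Northfield
Near-prime: Northfield 533/778 = 68.5%, Downtown 547/984 = 55.6% → Northfield
Subprime: Northfield 636/1861 = 34.2%, Downtown 1279/4441 = 28.8% → Northfield
Overall: Northfield 1228/2707 = 45.4%, Downtown 1917/5548 = 34.6% → Northfield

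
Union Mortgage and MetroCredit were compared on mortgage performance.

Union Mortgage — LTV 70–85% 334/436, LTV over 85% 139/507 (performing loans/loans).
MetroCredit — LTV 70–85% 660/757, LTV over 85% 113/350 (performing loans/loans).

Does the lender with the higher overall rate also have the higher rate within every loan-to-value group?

Yes

LTV 70–85%: Union Mortgage 334/436 = 76.6%, MetroCredit 660/757 = 87.2% → MetroCredit
LTV over 85%: Union Mortgage 139/507 = 27.4%, MetroCredit 113/350 = 32.3% → MetroCredit
Overall: Union Mortgage 473/943 = 50.2%, MetroCredit 773/1107 = 69.8% → MetroCredit
MetroCredit wins overall and in every loan-to-value group — no reversal.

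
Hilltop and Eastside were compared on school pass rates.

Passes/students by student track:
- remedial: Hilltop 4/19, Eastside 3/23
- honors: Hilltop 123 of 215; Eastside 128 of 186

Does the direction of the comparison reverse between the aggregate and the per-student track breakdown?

No

Remedial: Hilltop 4/19 = 21.1%, Eastside 3/23 = 13.0% → Hilltop
Honors: Hilltop 123/215 = 57.2%, Eastside 128/186 = 68.8% → Eastside
Overall: Hilltop 127/234 = 54.3%, Eastside 131/209 = 62.7% → Eastside
Neither sweeps: Hilltop wins 1 of 2 groups, Eastside wins 1. Eastside wins overall but not every group — no Simpson reversal.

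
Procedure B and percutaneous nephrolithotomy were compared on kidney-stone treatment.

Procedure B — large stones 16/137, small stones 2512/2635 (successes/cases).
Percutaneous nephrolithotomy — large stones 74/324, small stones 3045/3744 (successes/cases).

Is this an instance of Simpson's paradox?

No

Large stones: Procedure B 16/137 = 11.7%, percutaneous nephrolithotomy 74/324 = 22.8% → percutaneous nephrolithotomy
Small stones: Procedure B 2512/2635 = 95.3%, percutaneous nephrolithotomy 3045/3744 = 81.3% → Procedure B
Overall: Procedure B 2528/2772 = 91.2%, percutaneous nephrolithotomy 3119/4068 = 76.7% → Procedure B
Neither sweeps: Procedure B wins 1 of 2 groups, percutaneous nephrolithotomy wins 1. Procedure B wins overall but not every group — no Simpson reversal.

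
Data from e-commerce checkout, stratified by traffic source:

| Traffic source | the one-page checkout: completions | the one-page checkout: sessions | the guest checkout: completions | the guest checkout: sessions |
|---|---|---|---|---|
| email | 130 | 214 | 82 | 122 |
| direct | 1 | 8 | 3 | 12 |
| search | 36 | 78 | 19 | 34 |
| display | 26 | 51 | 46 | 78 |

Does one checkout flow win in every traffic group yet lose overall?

Email: the one-page checkout 130/214 = 60.7%, the guest checkout 82/122 = 67.2% → the guest checkout
Direct: the one-page checkout 1/8 = 12.5%, the guest checkout 3/12 = 25.0% → the guest checkout
Search: the one-page checkout 36/78 = 46.2%, the guest checkout 19/34 = 55.9% → the guest checkout
Display: the one-page checkout 26/51 = 51.0%, the guest checkout 46/78 = 59.0% → the guest checkout
Overall: the one-page checkout 193/351 = 55.0%, the guest checkout 150/246 = 61.0% → the guest checkout
The guest checkout wins overall and in every traffic group — no reversal.

No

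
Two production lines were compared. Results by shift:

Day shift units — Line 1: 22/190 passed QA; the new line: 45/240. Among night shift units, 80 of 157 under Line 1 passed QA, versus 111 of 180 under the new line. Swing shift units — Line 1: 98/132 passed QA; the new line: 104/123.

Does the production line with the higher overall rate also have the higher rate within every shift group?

Day shift: Line 1 22/190 = 11.6%, the new line 45/240 = 18.8% → the new line
Night shift: Line 1 80/157 = 51.0%, the new line 111/180 = 61.7% → the new line
Swing shift: Line 1 98/132 = 74.2%, the new line 104/123 = 84.6% → the new line
Overall: Line 1 200/479 = 41.8%, the new line 260/543 = 47.9% → the new line
The new line wins overall and in every shift group — no reversal.

Yes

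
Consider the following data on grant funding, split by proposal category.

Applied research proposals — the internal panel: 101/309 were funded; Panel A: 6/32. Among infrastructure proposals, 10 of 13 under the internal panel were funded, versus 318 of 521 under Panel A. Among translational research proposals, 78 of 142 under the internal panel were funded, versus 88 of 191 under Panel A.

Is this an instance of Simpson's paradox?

Yes

Applied research: the internal panel 101/309 = 32.7%, Panel A 6/32 = 18.8% → the internal panel
Infrastructure: the internal panel 10/13 = 76.9%, Panel A 318/521 = 61.0% → the internal panel
Translational research: the internal panel 78/142 = 54.9%, Panel A 88/191 = 46.1% → the internal panel
Overall: the internal panel 189/464 = 40.7%, Panel A 412/744 = 55.4% → Panel A
The internal panel wins each proposal group but Panel A wins overall — the comparison reverses. The internal panel's proposals skew toward applied research, which has a lower base rate.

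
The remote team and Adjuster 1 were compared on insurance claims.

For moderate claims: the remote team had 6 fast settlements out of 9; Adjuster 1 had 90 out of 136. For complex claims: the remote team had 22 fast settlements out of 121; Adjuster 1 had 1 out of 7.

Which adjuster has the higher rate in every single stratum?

Moderate: the remote team 6/9 = 66.7%, Adjuster 1 90/136 = 66.2% → the remote team
Complex: the remote team 22/121 = 18.2%, Adjuster 1 1/7 = 14.3% → the remote team
The remote team has the higher rate in both groups.

the remote team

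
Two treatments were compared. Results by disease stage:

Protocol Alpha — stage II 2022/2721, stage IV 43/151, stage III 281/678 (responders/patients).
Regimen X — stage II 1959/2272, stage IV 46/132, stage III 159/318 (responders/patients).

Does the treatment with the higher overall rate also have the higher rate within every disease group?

Stage II: Protocol Alpha 2022/2721 = 74.3%, Regimen X 1959/2272 = 86.2% → Regimen X
Stage IV: Protocol Alpha 43/151 = 28.5%, Regimen X 46/132 = 34.8% → Regimen X
Stage III: Protocol Alpha 281/678 = 41.4%, Regimen X 159/318 = 50.0% → Regimen X
Overall: Protocol Alpha 2346/3550 = 66.1%, Regimen X 2164/2722 = 79.5% → Regimen X
Regimen X wins overall and in every disease group — no reversal.

Yes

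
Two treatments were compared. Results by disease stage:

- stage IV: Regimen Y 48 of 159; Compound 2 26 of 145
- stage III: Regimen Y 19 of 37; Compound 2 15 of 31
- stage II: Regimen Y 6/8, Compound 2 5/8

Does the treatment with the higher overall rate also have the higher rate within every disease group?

Stage IV: Regimen Y 48/159 = 30.2%, Compound 2 26/145 = 17.9% → Regimen Y
Stage III: Regimen Y 19/37 = 51.4%, Compound 2 15/31 = 48.4% → Regimen Y
Stage II: Regimen Y 6/8 = 75.0%, Compound 2 5/8 = 62.5% → Regimen Y
Overall: Regimen Y 73/204 = 35.8%, Compound 2 46/184 = 25.0% → Regimen Y
Regimen Y wins overall and in every disease group — no reversal.

Yes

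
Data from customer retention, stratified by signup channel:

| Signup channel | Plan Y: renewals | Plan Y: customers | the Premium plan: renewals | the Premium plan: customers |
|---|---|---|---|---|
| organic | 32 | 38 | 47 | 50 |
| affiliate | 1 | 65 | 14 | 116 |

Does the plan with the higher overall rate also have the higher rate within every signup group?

Organic: Plan Y 32/38 = 84.2%, the Premium plan 47/50 = 94.0% → the Premium plan
Affiliate: Plan Y 1/65 = 1.5%, the Premium plan 14/116 = 12.1% → the Premium plan
Overall: Plan Y 33/103 = 32.0%, the Premium plan 61/166 = 36.7% → the Premium plan
The Premium plan wins overall and in every signup group — no reversal.

Yes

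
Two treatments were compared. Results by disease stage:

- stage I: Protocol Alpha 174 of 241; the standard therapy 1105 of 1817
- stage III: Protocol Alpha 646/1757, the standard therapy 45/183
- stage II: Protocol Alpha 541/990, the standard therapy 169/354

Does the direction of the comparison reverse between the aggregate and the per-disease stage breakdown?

Yes

Stage I: Protocol Alpha 174/241 = 72.2%, the standard therapy 1105/1817 = 60.8% → Protocol Alpha
Stage III: Protocol Alpha 646/1757 = 36.8%, the standard therapy 45/183 = 24.6% → Protocol Alpha
Stage II: Protocol Alpha 541/990 = 54.6%, the standard therapy 169/354 = 47.7% → Protocol Alpha
Overall: Protocol Alpha 1361/2988 = 45.5%, the standard therapy 1319/2354 = 56.0% → the standard therapy
Protocol Alpha wins each disease group but the standard therapy wins overall — the comparison reverses. Protocol Alpha's patients skew toward stage III, which has a lower base rate.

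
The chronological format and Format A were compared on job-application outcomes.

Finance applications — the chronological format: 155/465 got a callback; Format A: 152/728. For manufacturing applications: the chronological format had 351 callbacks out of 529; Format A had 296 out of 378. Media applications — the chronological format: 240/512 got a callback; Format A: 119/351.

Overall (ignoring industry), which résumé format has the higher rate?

the chronological format

Finance: the chronological format 155/465 = 33.3%, Format A 152/728 = 20.9% → the chronological format
Manufacturing: the chronological format 351/529 = 66.4%, Format A 296/378 = 78.3% → Format A
Media: the chronological format 240/512 = 46.9%, Format A 119/351 = 33.9% → the chronological format
Overall: the chronological format 746/1506 = 49.5%, Format A 567/1457 = 38.9% → the chronological format
(Neither sweeps every industry group, but the chronological format has the higher pooled rate.)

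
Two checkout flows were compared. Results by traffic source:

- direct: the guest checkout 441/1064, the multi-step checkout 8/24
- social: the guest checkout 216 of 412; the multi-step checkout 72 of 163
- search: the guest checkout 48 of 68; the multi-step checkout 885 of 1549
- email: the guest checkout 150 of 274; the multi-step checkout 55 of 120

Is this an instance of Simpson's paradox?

Direct: the guest checkout 441/1064 = 41.4%, the multi-step checkout 8/24 = 33.3% → the guest checkout
Social: the guest checkout 216/412 = 52.4%, the multi-step checkout 72/163 = 44.2% → the guest checkout
Search: the guest checkout 48/68 = 70.6%, the multi-step checkout 885/1549 = 57.1% → the guest checkout
Email: the guest checkout 150/274 = 54.7%, the multi-step checkout 55/120 = 45.8% → the guest checkout
Overall: the guest checkout 855/1818 = 47.0%, the multi-step checkout 1020/1856 = 55.0% → the multi-step checkout
The guest checkout wins each traffic group but the multi-step checkout wins overall — the comparison reverses. The guest checkout's sessions skew toward direct, which has a lower base rate.

Yes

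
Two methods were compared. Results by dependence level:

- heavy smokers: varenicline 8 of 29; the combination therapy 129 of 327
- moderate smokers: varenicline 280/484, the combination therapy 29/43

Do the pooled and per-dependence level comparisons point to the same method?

No

Heavy smokers: varenicline 8/29 = 27.6%, the combination therapy 129/327 = 39.4% → the combination therapy
Moderate smokers: varenicline 280/484 = 57.9%, the combination therapy 29/43 = 67.4% → the combination therapy
Overall: varenicline 288/513 = 56.1%, the combination therapy 158/370 = 42.7% → varenicline
The combination therapy wins each dependence group but varenicline wins overall — the comparison reverses. The combination therapy's participants skew toward heavy smokers, which has a lower base rate.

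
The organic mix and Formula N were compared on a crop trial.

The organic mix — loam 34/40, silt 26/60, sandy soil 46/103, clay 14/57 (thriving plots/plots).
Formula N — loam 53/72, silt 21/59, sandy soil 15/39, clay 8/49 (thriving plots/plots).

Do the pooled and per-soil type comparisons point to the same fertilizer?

Loam: the organic mix 34/40 = 85.0%, Formula N 53/72 = 73.6% → the organic mix
Silt: the organic mix 26/60 = 43.3%, Formula N 21/59 = 35.6% → the organic mix
Sandy soil: the organic mix 46/103 = 44.7%, Formula N 15/39 = 38.5% → the organic mix
Clay: the organic mix 14/57 = 24.6%, Formula N 8/49 = 16.3% → the organic mix
Overall: the organic mix 120/260 = 46.2%, Formula N 97/219 = 44.3% → the organic mix
The organic mix wins overall and in every soil group — no reversal.

Yes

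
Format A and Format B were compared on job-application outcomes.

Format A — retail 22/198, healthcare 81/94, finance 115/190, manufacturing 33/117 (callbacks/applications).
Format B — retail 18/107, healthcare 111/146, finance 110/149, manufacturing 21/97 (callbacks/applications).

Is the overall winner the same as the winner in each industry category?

Retail: Format A 22/198 = 11.1%, Format B 18/107 = 16.8% → Format B
Healthcare: Format A 81/94 = 86.2%, Format B 111/146 = 76.0% → Format A
Finance: Format A 115/190 = 60.5%, Format B 110/149 = 73.8% → Format B
Manufacturing: Format A 33/117 = 28.2%, Format B 21/97 = 21.6% → Format A
Overall: Format A 251/599 = 41.9%, Format B 260/499 = 52.1% → Format B
Neither sweeps: Format A wins 2 of 4 groups, Format B wins 2. Format B wins overall but not every group — no Simpson reversal.

No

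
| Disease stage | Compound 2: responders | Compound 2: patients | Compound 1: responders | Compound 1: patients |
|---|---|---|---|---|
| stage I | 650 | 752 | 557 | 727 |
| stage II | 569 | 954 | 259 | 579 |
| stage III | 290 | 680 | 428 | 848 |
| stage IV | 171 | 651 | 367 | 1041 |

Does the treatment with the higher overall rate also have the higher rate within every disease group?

No

Stage I: Compound 2 650/752 = 86.4%, Compound 1 557/727 = 76.6% → Compound 2
Stage II: Compound 2 569/954 = 59.6%, Compound 1 259/579 = 44.7% → Compound 2
Stage III: Compound 2 290/680 = 42.6%, Compound 1 428/848 = 50.5% → Compound 1
Stage IV: Compound 2 171/651 = 26.3%, Compound 1 367/1041 = 35.3% → Compound 1
Overall: Compound 2 1680/3037 = 55.3%, Compound 1 1611/3195 = 50.4% → Compound 2
Neither sweeps: Compound 2 wins 2 of 4 groups, Compound 1 wins 2. Compound 2 wins overall but not every group — no Simpson reversal.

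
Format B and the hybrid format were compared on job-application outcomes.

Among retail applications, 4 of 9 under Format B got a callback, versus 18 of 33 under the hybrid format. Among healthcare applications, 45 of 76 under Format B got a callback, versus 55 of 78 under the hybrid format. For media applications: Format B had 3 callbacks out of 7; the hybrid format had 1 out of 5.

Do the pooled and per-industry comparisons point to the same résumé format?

Retail: Format B 4/9 = 44.4%, the hybrid format 18/33 = 54.5% → the hybrid format
Healthcare: Format B 45/76 = 59.2%, the hybrid format 55/78 = 70.5% → the hybrid format
Media: Format B 3/7 = 42.9%, the hybrid format 1/5 = 20.0% → Format B
Overall: Format B 52/92 = 56.5%, the hybrid format 74/116 = 63.8% → the hybrid format
Neither sweeps: Format B wins 1 of 3 groups, the hybrid format wins 2. The hybrid format wins overall but not every group — no Simpson reversal.

No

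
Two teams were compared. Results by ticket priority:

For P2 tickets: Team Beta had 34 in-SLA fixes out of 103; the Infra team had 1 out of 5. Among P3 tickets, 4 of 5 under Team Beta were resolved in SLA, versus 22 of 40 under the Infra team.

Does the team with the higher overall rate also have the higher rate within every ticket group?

No

P2: Team Beta 34/103 = 33.0%, the Infra team 1/5 = 20.0% → Team Beta
P3: Team Beta 4/5 = 80.0%, the Infra team 22/40 = 55.0% → Team Beta
Overall: Team Beta 38/108 = 35.2%, the Infra team 23/45 = 51.1% → the Infra team
Team Beta wins each ticket group but the Infra team wins overall — the comparison reverses. Team Beta's tickets skew toward P2, which has a lower base rate.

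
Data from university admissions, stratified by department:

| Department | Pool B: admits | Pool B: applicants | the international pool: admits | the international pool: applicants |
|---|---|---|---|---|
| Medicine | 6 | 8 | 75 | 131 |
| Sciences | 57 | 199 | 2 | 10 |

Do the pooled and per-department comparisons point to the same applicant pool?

Medicine: Pool B 6/8 = 75.0%, the international pool 75/131 = 57.3% → Pool B
Sciences: Pool B 57/199 = 28.6%, the international pool 2/10 = 20.0% → Pool B
Overall: Pool B 63/207 = 30.4%, the international pool 77/141 = 54.6% → the international pool
Pool B wins each department group but the international pool wins overall — the comparison reverses. Pool B's applicants skew toward Sciences, which has a lower base rate.

No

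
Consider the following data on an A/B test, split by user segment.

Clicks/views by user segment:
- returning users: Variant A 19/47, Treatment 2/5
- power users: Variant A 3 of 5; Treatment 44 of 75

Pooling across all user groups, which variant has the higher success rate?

Returning users: Variant A 19/47 = 40.4%, Treatment 2/5 = 40.0% → Variant A
Power users: Variant A 3/5 = 60.0%, Treatment 44/75 = 58.7% → Variant A
Overall: Variant A 22/52 = 42.3%, Treatment 46/80 = 57.5% → Treatment
(Variant A wins every user group but Treatment wins overall — Variant A's views skew toward the low-rate returning users group.)

Treatment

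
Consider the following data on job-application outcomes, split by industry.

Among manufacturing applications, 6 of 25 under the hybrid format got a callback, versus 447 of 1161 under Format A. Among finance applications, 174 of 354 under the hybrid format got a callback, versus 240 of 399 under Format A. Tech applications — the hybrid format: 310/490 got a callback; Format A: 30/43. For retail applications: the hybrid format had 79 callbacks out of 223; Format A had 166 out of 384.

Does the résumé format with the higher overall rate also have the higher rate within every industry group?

Manufacturing: the hybrid format 6/25 = 24.0%, Format A 447/1161 = 38.5% → Format A
Finance: the hybrid format 174/354 = 49.2%, Format A 240/399 = 60.2% → Format A
Tech: the hybrid format 310/490 = 63.3%, Format A 30/43 = 69.8% → Format A
Retail: the hybrid format 79/223 = 35.4%, Format A 166/384 = 43.2% → Format A
Overall: the hybrid format 569/1092 = 52.1%, Format A 883/1987 = 44.4% → the hybrid format
Format A wins each industry group but the hybrid format wins overall — the comparison reverses. Format A's applications skew toward manufacturing, which has a lower base rate.

No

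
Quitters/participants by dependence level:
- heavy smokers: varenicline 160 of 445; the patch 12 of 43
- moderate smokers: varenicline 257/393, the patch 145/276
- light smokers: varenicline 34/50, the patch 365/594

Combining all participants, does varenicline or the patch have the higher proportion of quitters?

Heavy smokers: varenicline 160/445 = 36.0%, the patch 12/43 = 27.9% → varenicline
Moderate smokers: varenicline 257/393 = 65.4%, the patch 145/276 = 52.5% → varenicline
Light smokers: varenicline 34/50 = 68.0%, the patch 365/594 = 61.4% → varenicline
Overall: varenicline 451/888 = 50.8%, the patch 522/913 = 57.2% → the patch
(Varenicline wins every dependence group but the patch wins overall — varenicline's participants skew toward the low-rate heavy smokers group.)

the patch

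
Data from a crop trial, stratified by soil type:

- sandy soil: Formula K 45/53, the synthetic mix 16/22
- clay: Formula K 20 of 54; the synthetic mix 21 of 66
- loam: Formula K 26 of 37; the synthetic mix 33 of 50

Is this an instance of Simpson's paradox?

No

Sandy soil: Formula K 45/53 = 84.9%, the synthetic mix 16/22 = 72.7% → Formula K
Clay: Formula K 20/54 = 37.0%, the synthetic mix 21/66 = 31.8% → Formula K
Loam: Formula K 26/37 = 70.3%, the synthetic mix 33/50 = 66.0% → Formula K
Overall: Formula K 91/144 = 63.2%, the synthetic mix 70/138 = 50.7% → Formula K
Formula K wins overall and in every soil group — no reversal.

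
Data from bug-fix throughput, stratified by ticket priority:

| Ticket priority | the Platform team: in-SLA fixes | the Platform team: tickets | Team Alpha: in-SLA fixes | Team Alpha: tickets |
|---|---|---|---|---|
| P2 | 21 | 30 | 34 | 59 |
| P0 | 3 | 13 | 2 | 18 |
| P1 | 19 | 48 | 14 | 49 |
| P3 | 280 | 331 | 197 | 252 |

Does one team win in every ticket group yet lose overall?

No

P2: the Platform team 21/30 = 70.0%, Team Alpha 34/59 = 57.6% → the Platform team
P0: the Platform team 3/13 = 23.1%, Team Alpha 2/18 = 11.1% → the Platform team
P1: the Platform team 19/48 = 39.6%, Team Alpha 14/49 = 28.6% → the Platform team
P3: the Platform team 280/331 = 84.6%, Team Alpha 197/252 = 78.2% → the Platform team
Overall: the Platform team 323/422 = 76.5%, Team Alpha 247/378 = 65.3% → the Platform team
The Platform team wins overall and in every ticket group — no reversal.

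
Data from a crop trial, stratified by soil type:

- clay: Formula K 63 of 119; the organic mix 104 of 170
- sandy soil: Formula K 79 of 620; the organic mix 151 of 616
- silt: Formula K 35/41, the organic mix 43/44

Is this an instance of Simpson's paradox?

No

Clay: Formula K 63/119 = 52.9%, the organic mix 104/170 = 61.2% → the organic mix
Sandy soil: Formula K 79/620 = 12.7%, the organic mix 151/616 = 24.5% → the organic mix
Silt: Formula K 35/41 = 85.4%, the organic mix 43/44 = 97.7% → the organic mix
Overall: Formula K 177/780 = 22.7%, the organic mix 298/830 = 35.9% → the organic mix
The organic mix wins overall and in every soil group — no reversal.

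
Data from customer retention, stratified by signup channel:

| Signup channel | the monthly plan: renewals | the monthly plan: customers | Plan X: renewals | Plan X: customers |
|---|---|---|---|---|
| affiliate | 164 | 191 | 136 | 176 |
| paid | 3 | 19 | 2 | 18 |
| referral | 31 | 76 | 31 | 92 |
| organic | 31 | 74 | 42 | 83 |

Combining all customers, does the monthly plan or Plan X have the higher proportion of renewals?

the monthly plan

Affiliate: the monthly plan 164/191 = 85.9%, Plan X 136/176 = 77.3% → the monthly plan
Paid: the monthly plan 3/19 = 15.8%, Plan X 2/18 = 11.1% → the monthly plan
Referral: the monthly plan 31/76 = 40.8%, Plan X 31/92 = 33.7% → the monthly plan
Organic: the monthly plan 31/74 = 41.9%, Plan X 42/83 = 50.6% → Plan X
Overall: the monthly plan 229/360 = 63.6%, Plan X 211/369 = 57.2% → the monthly plan
(Neither sweeps every signup group, but the monthly plan has the higher pooled rate.)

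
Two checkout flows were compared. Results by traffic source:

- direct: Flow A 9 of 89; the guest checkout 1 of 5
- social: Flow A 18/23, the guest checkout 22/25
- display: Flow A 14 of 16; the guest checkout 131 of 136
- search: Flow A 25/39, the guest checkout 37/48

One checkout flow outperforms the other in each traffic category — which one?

the guest checkout

Direct: Flow A 9/89 = 10.1%, the guest checkout 1/5 = 20.0% → the guest checkout
Social: Flow A 18/23 = 78.3%, the guest checkout 22/25 = 88.0% → the guest checkout
Display: Flow A 14/16 = 87.5%, the guest checkout 131/136 = 96.3% → the guest checkout
Search: Flow A 25/39 = 64.1%, the guest checkout 37/48 = 77.1% → the guest checkout
The guest checkout has the higher rate in all 4 groups.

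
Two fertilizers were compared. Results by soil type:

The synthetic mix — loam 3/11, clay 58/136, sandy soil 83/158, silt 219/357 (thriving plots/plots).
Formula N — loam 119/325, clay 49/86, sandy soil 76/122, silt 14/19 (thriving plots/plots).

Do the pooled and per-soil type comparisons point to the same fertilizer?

Loam: the synthetic mix 3/11 = 27.3%, Formula N 119/325 = 36.6% → Formula N
Clay: the synthetic mix 58/136 = 42.6%, Formula N 49/86 = 57.0% → Formula N
Sandy soil: the synthetic mix 83/158 = 52.5%, Formula N 76/122 = 62.3% → Formula N
Silt: the synthetic mix 219/357 = 61.3%, Formula N 14/19 = 73.7% → Formula N
Overall: the synthetic mix 363/662 = 54.8%, Formula N 258/552 = 46.7% → the synthetic mix
Formula N wins each soil group but the synthetic mix wins overall — the comparison reverses. Formula N's plots skew toward loam, which has a lower base rate.

No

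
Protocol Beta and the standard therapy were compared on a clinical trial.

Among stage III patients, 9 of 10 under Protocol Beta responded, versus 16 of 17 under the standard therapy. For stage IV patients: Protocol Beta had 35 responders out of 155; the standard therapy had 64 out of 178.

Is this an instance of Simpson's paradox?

Stage III: Protocol Beta 9/10 = 90.0%, the standard therapy 16/17 = 94.1% → the standard therapy
Stage IV: Protocol Beta 35/155 = 22.6%, the standard therapy 64/178 = 36.0% → the standard therapy
Overall: Protocol Beta 44/165 = 26.7%, the standard therapy 80/195 = 41.0% → the standard therapy
The standard therapy wins overall and in every disease group — no reversal.

No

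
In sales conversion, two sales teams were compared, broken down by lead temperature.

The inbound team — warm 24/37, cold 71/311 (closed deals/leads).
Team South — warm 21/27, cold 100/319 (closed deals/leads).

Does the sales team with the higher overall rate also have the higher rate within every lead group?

Warm: the inbound team 24/37 = 64.9%, Team South 21/27 = 77.8% → Team South
Cold: the inbound team 71/311 = 22.8%, Team South 100/319 = 31.3% → Team South
Overall: the inbound team 95/348 = 27.3%, Team South 121/346 = 35.0% → Team South
Team South wins overall and in every lead group — no reversal.

Yes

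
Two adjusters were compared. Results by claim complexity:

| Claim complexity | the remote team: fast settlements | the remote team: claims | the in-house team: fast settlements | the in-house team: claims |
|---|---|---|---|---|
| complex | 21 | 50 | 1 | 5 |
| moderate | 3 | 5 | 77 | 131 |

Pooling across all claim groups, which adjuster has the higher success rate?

Complex: the remote team 21/50 = 42.0%, the in-house team 1/5 = 20.0% → the remote team
Moderate: the remote team 3/5 = 60.0%, the in-house team 77/131 = 58.8% → the remote team
Overall: the remote team 24/55 = 43.6%, the in-house team 78/136 = 57.4% → the in-house team
(The remote team wins every claim group but the in-house team wins overall — the remote team's claims skew toward the low-rate complex group.)

the in-house team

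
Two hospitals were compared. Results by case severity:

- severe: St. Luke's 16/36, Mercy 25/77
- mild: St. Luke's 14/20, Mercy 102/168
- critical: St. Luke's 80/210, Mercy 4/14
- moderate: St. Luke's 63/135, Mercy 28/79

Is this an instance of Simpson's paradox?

Severe: St. Luke's 16/36 = 44.4%, Mercy 25/77 = 32.5% → St. Luke's
Mild: St. Luke's 14/20 = 70.0%, Mercy 102/168 = 60.7% → St. Luke's
Critical: St. Luke's 80/210 = 38.1%, Mercy 4/14 = 28.6% → St. Luke's
Moderate: St. Luke's 63/135 = 46.7%, Mercy 28/79 = 35.4% → St. Luke's
Overall: St. Luke's 173/401 = 43.1%, Mercy 159/338 = 47.0% → Mercy
St. Luke's wins each case group but Mercy wins overall — the comparison reverses. St. Luke's's patients skew toward critical, which has a lower base rate.

Yes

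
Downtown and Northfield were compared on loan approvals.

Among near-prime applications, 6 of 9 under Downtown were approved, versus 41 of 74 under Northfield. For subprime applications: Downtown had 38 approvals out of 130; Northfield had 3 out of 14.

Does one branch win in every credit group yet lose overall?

Yes

Near-prime: Downtown 6/9 = 66.7%, Northfield 41/74 = 55.4% → Downtown
Subprime: Downtown 38/130 = 29.2%, Northfield 3/14 = 21.4% → Downtown
Overall: Downtown 44/139 = 31.7%, Northfield 44/88 = 50.0% → Northfield
Downtown wins each credit group but Northfield wins overall — the comparison reverses. Downtown's applications skew toward subprime, which has a lower base rate.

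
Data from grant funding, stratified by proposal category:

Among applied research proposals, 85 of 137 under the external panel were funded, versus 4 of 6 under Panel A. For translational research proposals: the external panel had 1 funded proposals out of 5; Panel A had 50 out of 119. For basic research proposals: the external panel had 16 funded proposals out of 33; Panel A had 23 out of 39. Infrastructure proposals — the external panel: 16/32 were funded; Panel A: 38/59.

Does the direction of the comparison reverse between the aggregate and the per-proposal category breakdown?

Yes

Applied research: the external panel 85/137 = 62.0%, Panel A 4/6 = 66.7% → Panel A
Translational research: the external panel 1/5 = 20.0%, Panel A 50/119 = 42.0% → Panel A
Basic research: the external panel 16/33 = 48.5%, Panel A 23/39 = 59.0% → Panel A
Infrastructure: the external panel 16/32 = 50.0%, Panel A 38/59 = 64.4% → Panel A
Overall: the external panel 118/207 = 57.0%, Panel A 115/223 = 51.6% → the external panel
Panel A wins each proposal group but the external panel wins overall — the comparison reverses. Panel A's proposals skew toward translational research, which has a lower base rate.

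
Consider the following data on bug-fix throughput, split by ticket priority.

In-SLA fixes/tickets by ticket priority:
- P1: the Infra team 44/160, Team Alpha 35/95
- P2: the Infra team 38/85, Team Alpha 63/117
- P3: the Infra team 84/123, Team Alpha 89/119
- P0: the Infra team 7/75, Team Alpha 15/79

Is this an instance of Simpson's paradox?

P1: the Infra team 44/160 = 27.5%, Team Alpha 35/95 = 36.8% → Team Alpha
P2: the Infra team 38/85 = 44.7%, Team Alpha 63/117 = 53.8% → Team Alpha
P3: the Infra team 84/123 = 68.3%, Team Alpha 89/119 = 74.8% → Team Alpha
P0: the Infra team 7/75 = 9.3%, Team Alpha 15/79 = 19.0% → Team Alpha
Overall: the Infra team 173/443 = 39.1%, Team Alpha 202/410 = 49.3% → Team Alpha
Team Alpha wins overall and in every ticket group — no reversal.

No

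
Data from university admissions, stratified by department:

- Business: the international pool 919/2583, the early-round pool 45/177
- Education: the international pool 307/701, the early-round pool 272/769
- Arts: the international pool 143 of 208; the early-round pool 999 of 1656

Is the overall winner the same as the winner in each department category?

Business: the international pool 919/2583 = 35.6%, the early-round pool 45/177 = 25.4% → the international pool
Education: the international pool 307/701 = 43.8%, the early-round pool 272/769 = 35.4% → the international pool
Arts: the international pool 143/208 = 68.8%, the early-round pool 999/1656 = 60.3% → the international pool
Overall: the international pool 1369/3492 = 39.2%, the early-round pool 1316/2602 = 50.6% → the early-round pool
The international pool wins each department group but the early-round pool wins overall — the comparison reverses. The international pool's applicants skew toward Business, which has a lower base rate.

No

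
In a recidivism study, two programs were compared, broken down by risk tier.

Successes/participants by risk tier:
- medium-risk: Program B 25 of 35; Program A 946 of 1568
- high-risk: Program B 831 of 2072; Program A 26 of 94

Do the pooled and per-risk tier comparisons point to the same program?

Medium-risk: Program B 25/35 = 71.4%, Program A 946/1568 = 60.3% → Program B
High-risk: Program B 831/2072 = 40.1%, Program A 26/94 = 27.7% → Program B
Overall: Program B 856/2107 = 40.6%, Program A 972/1662 = 58.5% → Program A
Program B wins each risk group but Program A wins overall — the comparison reverses. Program B's participants skew toward high-risk, which has a lower base rate.

No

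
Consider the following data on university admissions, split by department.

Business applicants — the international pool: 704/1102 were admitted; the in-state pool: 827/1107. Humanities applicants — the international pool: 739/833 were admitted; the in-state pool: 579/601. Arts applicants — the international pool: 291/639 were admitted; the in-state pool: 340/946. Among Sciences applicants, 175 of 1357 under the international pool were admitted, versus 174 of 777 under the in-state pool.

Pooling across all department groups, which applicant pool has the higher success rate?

Business: the international pool 704/1102 = 63.9%, the in-state pool 827/1107 = 74.7% → the in-state pool
Humanities: the international pool 739/833 = 88.7%, the in-state pool 579/601 = 96.3% → the in-state pool
Arts: the international pool 291/639 = 45.5%, the in-state pool 340/946 = 35.9% → the international pool
Sciences: the international pool 175/1357 = 12.9%, the in-state pool 174/777 = 22.4% → the in-state pool
Overall: the international pool 1909/3931 = 48.6%, the in-state pool 1920/3431 = 56.0% → the in-state pool
(Neither sweeps every department group, but the in-state pool has the higher pooled rate.)

the in-state pool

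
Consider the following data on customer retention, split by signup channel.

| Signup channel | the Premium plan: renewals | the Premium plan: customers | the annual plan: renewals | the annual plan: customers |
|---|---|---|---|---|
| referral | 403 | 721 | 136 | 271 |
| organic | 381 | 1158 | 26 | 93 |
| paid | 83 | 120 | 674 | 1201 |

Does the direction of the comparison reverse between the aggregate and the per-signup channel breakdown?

Yes

Referral: the Premium plan 403/721 = 55.9%, the annual plan 136/271 = 50.2% → the Premium plan
Organic: the Premium plan 381/1158 = 32.9%, the annual plan 26/93 = 28.0% → the Premium plan
Paid: the Premium plan 83/120 = 69.2%, the annual plan 674/1201 = 56.1% → the Premium plan
Overall: the Premium plan 867/1999 = 43.4%, the annual plan 836/1565 = 53.4% → the annual plan
The Premium plan wins each signup group but the annual plan wins overall — the comparison reverses. The Premium plan's customers skew toward organic, which has a lower base rate.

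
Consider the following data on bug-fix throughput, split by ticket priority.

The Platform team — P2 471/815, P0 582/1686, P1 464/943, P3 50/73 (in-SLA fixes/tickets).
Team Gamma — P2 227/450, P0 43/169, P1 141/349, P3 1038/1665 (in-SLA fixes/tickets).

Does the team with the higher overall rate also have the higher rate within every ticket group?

No

P2: the Platform team 471/815 = 57.8%, Team Gamma 227/450 = 50.4% → the Platform team
P0: the Platform team 582/1686 = 34.5%, Team Gamma 43/169 = 25.4% → the Platform team
P1: the Platform team 464/943 = 49.2%, Team Gamma 141/349 = 40.4% → the Platform team
P3: the Platform team 50/73 = 68.5%, Team Gamma 1038/1665 = 62.3% → the Platform team
Overall: the Platform team 1567/3517 = 44.6%, Team Gamma 1449/2633 = 55.0% → Team Gamma
The Platform team wins each ticket group but Team Gamma wins overall — the comparison reverses. The Platform team's tickets skew toward P0, which has a lower base rate.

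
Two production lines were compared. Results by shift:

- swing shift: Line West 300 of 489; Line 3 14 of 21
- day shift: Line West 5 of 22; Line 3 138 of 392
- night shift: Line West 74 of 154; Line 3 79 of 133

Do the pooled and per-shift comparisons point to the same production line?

Swing shift: Line West 300/489 = 61.3%, Line 3 14/21 = 66.7% → Line 3
Day shift: Line West 5/22 = 22.7%, Line 3 138/392 = 35.2% → Line 3
Night shift: Line West 74/154 = 48.1%, Line 3 79/133 = 59.4% → Line 3
Overall: Line West 379/665 = 57.0%, Line 3 231/546 = 42.3% → Line West
Line 3 wins each shift group but Line West wins overall — the comparison reverses. Line 3's units skew toward day shift, which has a lower base rate.

No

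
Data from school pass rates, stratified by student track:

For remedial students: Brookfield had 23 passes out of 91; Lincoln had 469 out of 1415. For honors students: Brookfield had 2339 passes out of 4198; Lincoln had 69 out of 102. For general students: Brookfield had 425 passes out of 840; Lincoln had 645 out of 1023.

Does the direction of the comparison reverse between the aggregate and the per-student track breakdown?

Yes

Remedial: Brookfield 23/91 = 25.3%, Lincoln 469/1415 = 33.1% → Lincoln
Honors: Brookfield 2339/4198 = 55.7%, Lincoln 69/102 = 67.6% → Lincoln
General: Brookfield 425/840 = 50.6%, Lincoln 645/1023 = 63.0% → Lincoln
Overall: Brookfield 2787/5129 = 54.3%, Lincoln 1183/2540 = 46.6% → Brookfield
Lincoln wins each student group but Brookfield wins overall — the comparison reverses. Lincoln's students skew toward remedial, which has a lower base rate.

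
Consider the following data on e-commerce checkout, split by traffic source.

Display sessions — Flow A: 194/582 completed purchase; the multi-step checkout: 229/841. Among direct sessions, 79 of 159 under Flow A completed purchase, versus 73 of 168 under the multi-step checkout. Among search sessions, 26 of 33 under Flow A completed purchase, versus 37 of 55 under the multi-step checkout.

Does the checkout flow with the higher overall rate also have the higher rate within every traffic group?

Display: Flow A 194/582 = 33.3%, the multi-step checkout 229/841 = 27.2% → Flow A
Direct: Flow A 79/159 = 49.7%, the multi-step checkout 73/168 = 43.5% → Flow A
Search: Flow A 26/33 = 78.8%, the multi-step checkout 37/55 = 67.3% → Flow A
Overall: Flow A 299/774 = 38.6%, the multi-step checkout 339/1064 = 31.9% → Flow A
Flow A wins overall and in every traffic group — no reversal.

Yes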